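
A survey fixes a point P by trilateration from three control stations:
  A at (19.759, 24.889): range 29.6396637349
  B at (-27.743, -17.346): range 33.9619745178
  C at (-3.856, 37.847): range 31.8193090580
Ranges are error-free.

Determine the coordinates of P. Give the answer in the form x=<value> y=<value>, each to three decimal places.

eq1: (x − 19.759)² + (y − 24.889)² = 29.6396637349²
eq2: (x + 27.743)² + (y + 17.346)² = 33.9619745178²
eq3: (x + 3.856)² + (y − 37.847)² = 31.8193090580²
eq1−eq3, eq1−eq2 (x²,y² cancel):
  -47.230·x + 25.916·y = 303.424980
  -95.004·x − 84.470·y = -214.228684
det = -47.230·-84.470 − 25.916·-95.004 = 6451.641764
x = (303.424980·-84.470 − 25.916·-214.228684) / 6451.641764 = -3.112131
y = (-47.230·-214.228684 − 303.424980·-95.004) / 6451.641764 = 6.036387

x=-3.112 y=6.036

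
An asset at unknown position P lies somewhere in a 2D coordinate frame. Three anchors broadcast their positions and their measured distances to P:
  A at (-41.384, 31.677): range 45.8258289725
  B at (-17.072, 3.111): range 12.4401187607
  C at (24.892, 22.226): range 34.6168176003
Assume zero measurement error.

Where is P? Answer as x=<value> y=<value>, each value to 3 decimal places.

x=-4.683 y=4.236

eq1: (x + 41.384)² + (y − 31.677)² = 45.8258289725²
eq2: (x + 17.072)² + (y − 3.111)² = 12.4401187607²
eq3: (x − 24.892)² + (y − 22.226)² = 34.6168176003²
eq2−eq1, eq2−eq3 (x²,y² cancel):
  -48.624·x + 57.132·y = 469.686234
  83.928·x + 38.230·y = -231.092271
det = -48.624·38.230 − 57.132·83.928 = -6653.870016
x = (469.686234·38.230 − 57.132·-231.092271) / -6653.870016 = -4.682819
y = (-48.624·-231.092271 − 469.686234·83.928) / -6653.870016 = 4.235610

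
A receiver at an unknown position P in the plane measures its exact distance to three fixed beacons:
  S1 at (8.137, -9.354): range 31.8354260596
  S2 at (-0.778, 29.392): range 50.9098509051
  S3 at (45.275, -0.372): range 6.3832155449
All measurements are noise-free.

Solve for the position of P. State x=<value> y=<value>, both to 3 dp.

eq1: (x − 8.137)² + (y + 9.354)² = 31.8354260596²
eq2: (x + 0.778)² + (y − 29.392)² = 50.9098509051²
eq3: (x − 45.275)² + (y + 0.372)² = 6.3832155449²
eq1−eq3, eq1−eq2 (x²,y² cancel):
  74.276·x + 17.964·y = 2869.004836
  -17.830·x + 77.492·y = -867.531704
det = 74.276·77.492 − 17.964·-17.830 = 6076.093912
x = (2869.004836·77.492 − 17.964·-867.531704) / 6076.093912 = 39.154968
y = (74.276·-867.531704 − 2869.004836·-17.830) / 6076.093912 = -2.186014

x=39.155 y=-2.186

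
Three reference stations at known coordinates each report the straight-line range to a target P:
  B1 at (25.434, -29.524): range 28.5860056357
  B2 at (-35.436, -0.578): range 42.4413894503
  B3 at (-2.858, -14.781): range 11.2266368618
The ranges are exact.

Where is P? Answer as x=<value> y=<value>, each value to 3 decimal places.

eq1: (x − 25.434)² + (y + 29.524)² = 28.5860056357²
eq2: (x + 35.436)² + (y + 0.578)² = 42.4413894503²
eq3: (x + 2.858)² + (y + 14.781)² = 11.2266368618²
eq1−eq3, eq1−eq2 (x²,y² cancel):
  -56.584·x + 29.486·y = -600.786464
  -121.740·x + 57.892·y = -1246.622572
det = -56.584·57.892 − 29.486·-121.740 = 313.864712
x = (-600.786464·57.892 − 29.486·-1246.622572) / 313.864712 = 6.299476
y = (-56.584·-1246.622572 − -600.786464·-121.740) / 313.864712 = -8.286540

x=6.299 y=-8.287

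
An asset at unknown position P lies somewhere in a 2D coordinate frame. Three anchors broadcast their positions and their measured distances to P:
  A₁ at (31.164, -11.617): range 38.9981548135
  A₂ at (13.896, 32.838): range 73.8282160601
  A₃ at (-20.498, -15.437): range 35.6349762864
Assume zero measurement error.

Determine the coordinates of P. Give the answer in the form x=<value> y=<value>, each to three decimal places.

eq1: (x − 31.164)² + (y + 11.617)² = 38.9981548135²
eq2: (x − 13.896)² + (y − 32.838)² = 73.8282160601²
eq3: (x + 20.498)² + (y + 15.437)² = 35.6349762864²
eq3−eq2, eq3−eq1 (x²,y² cancel):
  68.788·x + 96.550·y = -3567.789865
  103.324·x + 7.640·y = 196.676068
det = 68.788·7.640 − 96.550·103.324 = -9450.391880
x = (-3567.789865·7.640 − 96.550·196.676068) / -9450.391880 = 4.893658
y = (68.788·196.676068 − -3567.789865·103.324) / -9450.391880 = -40.439304

x=4.894 y=-40.439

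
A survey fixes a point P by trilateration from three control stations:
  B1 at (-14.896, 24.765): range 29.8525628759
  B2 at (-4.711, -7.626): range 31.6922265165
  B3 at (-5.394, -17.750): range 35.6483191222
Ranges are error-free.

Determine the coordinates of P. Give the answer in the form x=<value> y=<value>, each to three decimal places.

x=-34.751 y=2.473

eq1: (x + 14.896)² + (y − 24.765)² = 29.8525628759²
eq2: (x + 4.711)² + (y + 7.626)² = 31.6922265165²
eq3: (x + 5.394)² + (y + 17.750)² = 35.6483191222²
eq1−eq2, eq1−eq3 (x²,y² cancel):
  20.370·x − 64.782·y = -868.068355
  19.004·x − 85.030·y = -870.665451
det = 20.370·-85.030 − -64.782·19.004 = -500.943972
x = (-868.068355·-85.030 − -64.782·-870.665451) / -500.943972 = -34.751198
y = (20.370·-870.665451 − -868.068355·19.004) / -500.943972 = 2.472700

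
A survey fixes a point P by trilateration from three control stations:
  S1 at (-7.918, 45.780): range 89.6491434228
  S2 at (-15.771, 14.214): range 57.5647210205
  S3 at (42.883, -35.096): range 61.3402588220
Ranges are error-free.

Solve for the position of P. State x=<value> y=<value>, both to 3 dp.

eq1: (x + 7.918)² + (y − 45.780)² = 89.6491434228²
eq2: (x + 15.771)² + (y − 14.214)² = 57.5647210205²
eq3: (x − 42.883)² + (y + 35.096)² = 61.3402588220²
eq2−eq1, eq2−eq3 (x²,y² cancel):
  15.706·x + 63.132·y = -3015.530923
  117.308·x − 98.620·y = 2170.988422
det = 15.706·-98.620 − 63.132·117.308 = -8954.814376
x = (-3015.530923·-98.620 − 63.132·2170.988422) / -8954.814376 = -17.904650
y = (15.706·2170.988422 − -3015.530923·117.308) / -8954.814376 = -43.311165

x=-17.905 y=-43.311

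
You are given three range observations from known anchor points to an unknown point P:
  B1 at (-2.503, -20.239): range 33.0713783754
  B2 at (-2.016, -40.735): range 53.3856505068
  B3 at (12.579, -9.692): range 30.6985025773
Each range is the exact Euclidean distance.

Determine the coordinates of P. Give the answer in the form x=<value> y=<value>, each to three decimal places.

x=-8.942 y=12.199

eq1: (x + 2.503)² + (y + 20.239)² = 33.0713783754²
eq2: (x + 2.016)² + (y + 40.735)² = 53.3856505068²
eq3: (x − 12.579)² + (y + 9.692)² = 30.6985025773²
eq2−eq1, eq2−eq3 (x²,y² cancel):
  -0.974·x + 40.992·y = 508.789261
  29.190·x + 62.086·y = 496.391244
det = -0.974·62.086 − 40.992·29.190 = -1257.028244
x = (508.789261·62.086 − 40.992·496.391244) / -1257.028244 = -8.942218
y = (-0.974·496.391244 − 508.789261·29.190) / -1257.028244 = 12.199442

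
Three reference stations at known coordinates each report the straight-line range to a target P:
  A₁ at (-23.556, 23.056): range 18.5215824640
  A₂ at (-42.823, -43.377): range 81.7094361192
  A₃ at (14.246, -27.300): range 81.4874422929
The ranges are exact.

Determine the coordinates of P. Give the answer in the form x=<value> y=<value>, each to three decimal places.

x=-34.608 y=37.918

eq1: (x + 23.556)² + (y − 23.056)² = 18.5215824640²
eq2: (x + 42.823)² + (y + 43.377)² = 81.7094361192²
eq3: (x − 14.246)² + (y + 27.300)² = 81.4874422929²
eq3−eq1, eq3−eq2 (x²,y² cancel):
  -75.604·x + 100.712·y = 6435.379990
  -114.138·x − 32.154·y = 2730.906243
det = -75.604·-32.154 − 100.712·-114.138 = 13926.037272
x = (6435.379990·-32.154 − 100.712·2730.906243) / 13926.037272 = -34.608427
y = (-75.604·2730.906243 − 6435.379990·-114.138) / 13926.037272 = 37.918466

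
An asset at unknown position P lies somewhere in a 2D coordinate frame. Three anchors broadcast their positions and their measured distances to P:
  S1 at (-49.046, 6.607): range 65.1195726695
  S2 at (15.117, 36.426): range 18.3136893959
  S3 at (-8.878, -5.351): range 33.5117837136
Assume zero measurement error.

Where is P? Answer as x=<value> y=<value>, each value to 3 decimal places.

eq1: (x + 49.046)² + (y − 6.607)² = 65.1195726695²
eq2: (x − 15.117)² + (y − 36.426)² = 18.3136893959²
eq3: (x + 8.878)² + (y + 5.351)² = 33.5117837136²
eq2−eq3, eq2−eq1 (x²,y² cancel):
  -47.990·x − 83.554·y = -2235.573508
  -128.326·x − 59.638·y = -3011.382125
det = -47.990·-59.638 − -83.554·-128.326 = -7860.122984
x = (-2235.573508·-59.638 − -83.554·-3011.382125) / -7860.122984 = 15.049114
y = (-47.990·-3011.382125 − -2235.573508·-128.326) / -7860.122984 = 18.112436

x=15.049 y=18.112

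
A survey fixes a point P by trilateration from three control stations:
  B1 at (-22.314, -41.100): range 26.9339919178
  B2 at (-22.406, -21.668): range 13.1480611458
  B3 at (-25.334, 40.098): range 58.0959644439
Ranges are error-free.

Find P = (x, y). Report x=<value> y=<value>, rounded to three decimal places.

eq1: (x + 22.314)² + (y + 41.100)² = 26.9339919178²
eq2: (x + 22.406)² + (y + 21.668)² = 13.1480611458²
eq3: (x + 25.334)² + (y − 40.098)² = 58.0959644439²
eq1−eq2, eq1−eq3 (x²,y² cancel):
  -0.184·x + 38.864·y = -663.025127
  -6.040·x + 162.396·y = -2587.164600
det = -0.184·162.396 − 38.864·-6.040 = 204.857696
x = (-663.025127·162.396 − 38.864·-2587.164600) / 204.857696 = -34.780551
y = (-0.184·-2587.164600 − -663.025127·-6.040) / 204.857696 = -17.224803

x=-34.781 y=-17.225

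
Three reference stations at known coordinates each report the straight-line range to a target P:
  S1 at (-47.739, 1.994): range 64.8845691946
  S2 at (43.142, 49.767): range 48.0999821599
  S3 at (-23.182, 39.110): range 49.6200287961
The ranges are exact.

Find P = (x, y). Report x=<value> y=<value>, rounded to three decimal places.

eq1: (x + 47.739)² + (y − 1.994)² = 64.8845691946²
eq2: (x − 43.142)² + (y − 49.767)² = 48.0999821599²
eq3: (x + 23.182)² + (y − 39.110)² = 49.6200287961²
eq1−eq3, eq1−eq2 (x²,y² cancel):
  49.114·x + 74.232·y = 1531.869129
  181.762·x + 95.546·y = 3951.397332
det = 49.114·95.546 − 74.232·181.762 = -8799.910540
x = (1531.869129·95.546 − 74.232·3951.397332) / -8799.910540 = 16.699733
y = (49.114·3951.397332 − 1531.869129·181.762) / -8799.910540 = 9.587219

x=16.700 y=9.587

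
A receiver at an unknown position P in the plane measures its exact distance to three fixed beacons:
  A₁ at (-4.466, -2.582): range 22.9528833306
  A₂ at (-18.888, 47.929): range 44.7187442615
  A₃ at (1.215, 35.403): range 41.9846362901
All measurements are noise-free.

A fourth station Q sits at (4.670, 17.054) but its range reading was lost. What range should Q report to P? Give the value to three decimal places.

33.843

eq1: (x + 4.466)² + (y + 2.582)² = 22.9528833306²
eq2: (x + 18.888)² + (y − 47.929)² = 44.7187442615²
eq3: (x − 1.215)² + (y − 35.403)² = 41.9846362901²
eq2−eq3, eq2−eq1 (x²,y² cancel):
  40.206·x − 25.052·y = -1162.040547
  28.844·x − 101.022·y = -1154.402470
det = 40.206·-101.022 − -25.052·28.844 = -3339.090644
x = (-1162.040547·-101.022 − -25.052·-1154.402470) / -3339.090644 = -26.495708
y = (40.206·-1154.402470 − -1162.040547·28.844) / -3339.090644 = 3.862132
|P − Q| = √((-26.495708 − 4.670)² + (3.862132 − 17.054)²) = 33.842676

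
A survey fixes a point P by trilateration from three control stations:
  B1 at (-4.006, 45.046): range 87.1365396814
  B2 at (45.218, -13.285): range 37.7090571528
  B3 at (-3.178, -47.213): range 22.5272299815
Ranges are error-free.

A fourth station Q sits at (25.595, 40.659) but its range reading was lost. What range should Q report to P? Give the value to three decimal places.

80.317

eq1: (x + 4.006)² + (y − 45.046)² = 87.1365396814²
eq2: (x − 45.218)² + (y + 13.285)² = 37.7090571528²
eq3: (x + 3.178)² + (y + 47.213)² = 22.5272299815²
eq1−eq3, eq1−eq2 (x²,y² cancel):
  1.656·x − 184.518·y = 7279.277358
  98.448·x − 116.662·y = 6346.772153
det = 1.656·-116.662 − -184.518·98.448 = 17972.235792
x = (7279.277358·-116.662 − -184.518·6346.772153) / 17972.235792 = 17.909772
y = (1.656·6346.772153 − 7279.277358·98.448) / 17972.235792 = -39.289494
|P − Q| = √((17.909772 − 25.595)² + (-39.289494 − 40.659)²) = 80.317024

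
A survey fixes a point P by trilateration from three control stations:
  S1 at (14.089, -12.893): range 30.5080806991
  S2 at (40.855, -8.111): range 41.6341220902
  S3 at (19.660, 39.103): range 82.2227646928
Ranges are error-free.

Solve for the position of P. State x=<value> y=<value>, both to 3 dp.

x=18.304 y=-43.109

eq1: (x − 14.089)² + (y + 12.893)² = 30.5080806991²
eq2: (x − 40.855)² + (y + 8.111)² = 41.6341220902²
eq3: (x − 19.660)² + (y − 39.103)² = 82.2227646928²
eq1−eq2, eq1−eq3 (x²,y² cancel):
  53.532·x + 9.564·y = 567.532842
  11.142·x + 103.992·y = -4279.009207
det = 53.532·103.992 − 9.564·11.142 = 5460.337656
x = (567.532842·103.992 − 9.564·-4279.009207) / 5460.337656 = 18.303505
y = (53.532·-4279.009207 − 567.532842·11.142) / 5460.337656 = -43.108574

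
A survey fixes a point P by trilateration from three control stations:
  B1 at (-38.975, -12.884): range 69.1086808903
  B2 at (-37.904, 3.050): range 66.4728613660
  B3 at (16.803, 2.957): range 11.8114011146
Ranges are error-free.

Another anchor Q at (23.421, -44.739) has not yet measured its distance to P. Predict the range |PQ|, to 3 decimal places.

eq1: (x + 38.975)² + (y + 12.884)² = 69.1086808903²
eq2: (x + 37.904)² + (y − 3.050)² = 66.4728613660²
eq3: (x − 16.803)² + (y − 2.957)² = 11.8114011146²
eq2−eq3, eq2−eq1 (x²,y² cancel):
  109.414·x − 0.186·y = 3124.201044
  -2.142·x − 31.868·y = -118.336111
det = 109.414·-31.868 − -0.186·-2.142 = -3487.203764
x = (3124.201044·-31.868 − -0.186·-118.336111) / -3487.203764 = 28.556992
y = (109.414·-118.336111 − 3124.201044·-2.142) / -3487.203764 = 1.793870
|P − Q| = √((28.556992 − 23.421)² + (1.793870 − -44.739)²) = 46.815450

46.815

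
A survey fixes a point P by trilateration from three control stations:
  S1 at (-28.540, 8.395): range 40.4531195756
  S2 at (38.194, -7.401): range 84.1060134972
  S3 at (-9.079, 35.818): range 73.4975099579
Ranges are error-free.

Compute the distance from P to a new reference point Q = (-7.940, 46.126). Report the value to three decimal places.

eq1: (x + 28.540)² + (y − 8.395)² = 40.4531195756²
eq2: (x − 38.194)² + (y + 7.401)² = 84.1060134972²
eq3: (x + 9.079)² + (y − 35.818)² = 73.4975099579²
eq1−eq3, eq1−eq2 (x²,y² cancel):
  38.922·x + 54.846·y = -3285.079347
  133.468·x − 31.592·y = -4808.817811
det = 38.922·-31.592 − 54.846·133.468 = -8549.809752
x = (-3285.079347·-31.592 − 54.846·-4808.817811) / -8549.809752 = -42.986529
y = (38.922·-4808.817811 − -3285.079347·133.468) / -8549.809752 = -29.390615
|P − Q| = √((-42.986529 − -7.940)² + (-29.390615 − 46.126)²) = 83.252738

83.253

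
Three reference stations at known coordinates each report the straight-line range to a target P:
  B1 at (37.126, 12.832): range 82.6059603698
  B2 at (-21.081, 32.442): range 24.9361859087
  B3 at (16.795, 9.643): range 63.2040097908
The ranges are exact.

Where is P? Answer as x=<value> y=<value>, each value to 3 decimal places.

x=-44.671 y=24.361

eq1: (x − 37.126)² + (y − 12.832)² = 82.6059603698²
eq2: (x + 21.081)² + (y − 32.442)² = 24.9361859087²
eq3: (x − 16.795)² + (y − 9.643)² = 63.2040097908²
eq2−eq1, eq2−eq3 (x²,y² cancel):
  116.414·x − 39.220·y = -6155.823146
  75.752·x − 45.598·y = -4494.765937
det = 116.414·-45.598 − -39.220·75.752 = -2337.252132
x = (-6155.823146·-45.598 − -39.220·-4494.765937) / -2337.252132 = -44.671477
y = (116.414·-4494.765937 − -6155.823146·75.752) / -2337.252132 = 24.360986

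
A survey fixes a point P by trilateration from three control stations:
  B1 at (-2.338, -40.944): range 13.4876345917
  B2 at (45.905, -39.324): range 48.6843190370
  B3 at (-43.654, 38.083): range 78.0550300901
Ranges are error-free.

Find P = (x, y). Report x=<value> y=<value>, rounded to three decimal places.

eq1: (x + 2.338)² + (y + 40.944)² = 13.4876345917²
eq2: (x − 45.905)² + (y + 39.324)² = 48.6843190370²
eq3: (x + 43.654)² + (y − 38.083)² = 78.0550300901²
eq3−eq2, eq3−eq1 (x²,y² cancel):
  179.118·x − 154.814·y = 4020.084198
  82.632·x − 158.054·y = 4236.562210
det = 179.118·-158.054 − -154.814·82.632 = -15517.725924
x = (4020.084198·-158.054 − -154.814·4236.562210) / -15517.725924 = -1.320345
y = (179.118·4236.562210 − 4020.084198·82.632) / -15517.725924 = -27.494812

x=-1.320 y=-27.495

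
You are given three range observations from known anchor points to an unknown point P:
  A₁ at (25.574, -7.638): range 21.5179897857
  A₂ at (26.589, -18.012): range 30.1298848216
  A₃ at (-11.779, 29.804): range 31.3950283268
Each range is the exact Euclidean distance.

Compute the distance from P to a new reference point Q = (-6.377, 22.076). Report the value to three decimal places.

eq1: (x − 25.574)² + (y + 7.638)² = 21.5179897857²
eq2: (x − 26.589)² + (y + 18.012)² = 30.1298848216²
eq3: (x + 11.779)² + (y − 29.804)² = 31.3950283268²
eq2−eq1, eq2−eq3 (x²,y² cancel):
  -2.030·x + 20.748·y = 125.747530
  -76.736·x + 95.632·y = -82.221652
det = -2.030·95.632 − 20.748·-76.736 = 1397.985568
x = (125.747530·95.632 − 20.748·-82.221652) / 1397.985568 = 9.822292
y = (-2.030·-82.221652 − 125.747530·-76.736) / 1397.985568 = 7.021727
|P − Q| = √((9.822292 − -6.377)² + (7.021727 − 22.076)²) = 22.114435

22.114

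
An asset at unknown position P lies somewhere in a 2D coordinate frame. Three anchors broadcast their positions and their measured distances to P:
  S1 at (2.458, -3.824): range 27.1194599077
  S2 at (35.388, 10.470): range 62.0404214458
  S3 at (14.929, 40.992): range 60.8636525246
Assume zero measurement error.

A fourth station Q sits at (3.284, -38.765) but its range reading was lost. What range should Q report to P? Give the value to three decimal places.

eq1: (x − 2.458)² + (y + 3.824)² = 27.1194599077²
eq2: (x − 35.388)² + (y − 10.470)² = 62.0404214458²
eq3: (x − 14.929)² + (y − 40.992)² = 60.8636525246²
eq2−eq1, eq2−eq3 (x²,y² cancel):
  -65.860·x − 28.588·y = 1772.282083
  -40.918·x + 61.044·y = 685.917356
det = -65.860·61.044 − -28.588·-40.918 = -5190.121624
x = (1772.282083·61.044 − -28.588·685.917356) / -5190.121624 = -24.622967
y = (-65.860·685.917356 − 1772.282083·-40.918) / -5190.121624 = -5.268416
|P − Q| = √((-24.622967 − 3.284)² + (-5.268416 − -38.765)²) = 43.598394

43.598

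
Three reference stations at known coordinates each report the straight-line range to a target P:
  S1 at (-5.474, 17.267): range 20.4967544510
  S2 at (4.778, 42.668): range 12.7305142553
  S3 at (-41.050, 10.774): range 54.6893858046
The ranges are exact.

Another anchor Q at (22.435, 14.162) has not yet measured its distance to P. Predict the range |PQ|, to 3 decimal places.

21.033

eq1: (x + 5.474)² + (y − 17.267)² = 20.4967544510²
eq2: (x − 4.778)² + (y − 42.668)² = 12.7305142553²
eq3: (x + 41.050)² + (y − 10.774)² = 54.6893858046²
eq2−eq3, eq2−eq1 (x²,y² cancel):
  -91.656·x − 63.788·y = -2871.068858
  -20.504·x − 50.802·y = -1773.324493
det = -91.656·-50.802 − -63.788·-20.504 = 3348.398960
x = (-2871.068858·-50.802 − -63.788·-1773.324493) / 3348.398960 = 9.777574
y = (-91.656·-1773.324493 − -2871.068858·-20.504) / 3348.398960 = 30.960299
|P − Q| = √((9.777574 − 22.435)² + (30.960299 − 14.162)²) = 21.033148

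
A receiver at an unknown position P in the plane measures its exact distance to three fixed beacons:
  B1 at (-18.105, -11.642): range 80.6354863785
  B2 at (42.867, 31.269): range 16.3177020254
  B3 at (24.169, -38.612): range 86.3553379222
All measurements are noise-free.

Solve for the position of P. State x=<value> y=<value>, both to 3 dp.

x=37.558 y=46.699

eq1: (x + 18.105)² + (y + 11.642)² = 80.6354863785²
eq2: (x − 42.867)² + (y − 31.269)² = 16.3177020254²
eq3: (x − 24.169)² + (y + 38.612)² = 86.3553379222²
eq2−eq1, eq2−eq3 (x²,y² cancel):
  -121.944·x − 85.822·y = -8587.817125
  -37.396·x − 139.762·y = -7931.279933
det = -121.944·-139.762 − -85.822·-37.396 = 13833.737816
x = (-8587.817125·-139.762 − -85.822·-7931.279933) / 13833.737816 = 37.558337
y = (-121.944·-7931.279933 − -8587.817125·-37.396) / 13833.737816 = 46.699019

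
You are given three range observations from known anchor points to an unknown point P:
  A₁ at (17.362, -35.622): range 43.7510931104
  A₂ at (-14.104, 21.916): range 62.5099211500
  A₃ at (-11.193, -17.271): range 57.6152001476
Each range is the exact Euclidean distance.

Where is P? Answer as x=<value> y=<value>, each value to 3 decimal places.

eq1: (x − 17.362)² + (y + 35.622)² = 43.7510931104²
eq2: (x + 14.104)² + (y − 21.916)² = 62.5099211500²
eq3: (x + 11.193)² + (y + 17.271)² = 57.6152001476²
eq3−eq2, eq3−eq1 (x²,y² cancel):
  -5.822·x + 78.374·y = -332.315772
  57.110·x − 36.702·y = 2552.148378
det = -5.822·-36.702 − 78.374·57.110 = -4262.260096
x = (-332.315772·-36.702 − 78.374·2552.148378) / -4262.260096 = 44.067096
y = (-5.822·2552.148378 − -332.315772·57.110) / -4262.260096 = -0.966611

x=44.067 y=-0.967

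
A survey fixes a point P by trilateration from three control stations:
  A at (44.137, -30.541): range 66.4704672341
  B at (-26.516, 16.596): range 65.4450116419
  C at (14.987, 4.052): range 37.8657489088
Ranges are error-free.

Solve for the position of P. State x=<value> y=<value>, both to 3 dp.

x=36.155 y=35.448

eq1: (x − 44.137)² + (y + 30.541)² = 66.4704672341²
eq2: (x + 26.516)² + (y − 16.596)² = 65.4450116419²
eq3: (x − 14.987)² + (y − 4.052)² = 37.8657489088²
eq2−eq1, eq2−eq3 (x²,y² cancel):
  141.306·x − 94.274·y = 1767.028512
  83.006·x − 25.088·y = 2111.738009
det = 141.306·-25.088 − -94.274·83.006 = 4280.222716
x = (1767.028512·-25.088 − -94.274·2111.738009) / 4280.222716 = 36.154842
y = (141.306·2111.738009 − 1767.028512·83.006) / 4280.222716 = 35.448455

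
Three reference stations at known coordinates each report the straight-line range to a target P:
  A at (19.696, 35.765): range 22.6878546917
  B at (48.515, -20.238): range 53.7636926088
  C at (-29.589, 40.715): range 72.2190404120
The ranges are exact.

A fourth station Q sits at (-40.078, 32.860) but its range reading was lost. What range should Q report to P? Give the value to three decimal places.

eq1: (x − 19.696)² + (y − 35.765)² = 22.6878546917²
eq2: (x − 48.515)² + (y + 20.238)² = 53.7636926088²
eq3: (x + 29.589)² + (y − 40.715)² = 72.2190404120²
eq3−eq2, eq3−eq1 (x²,y² cancel):
  156.208·x − 121.906·y = 2555.116878
  98.570·x − 9.900·y = 3834.698543
det = 156.208·-9.900 − -121.906·98.570 = 10469.815220
x = (2555.116878·-9.900 − -121.906·3834.698543) / 10469.815220 = 42.233516
y = (156.208·3834.698543 − 2555.116878·98.570) / 10469.815220 = 33.157483
|P − Q| = √((42.233516 − -40.078)² + (33.157483 − 32.860)²) = 82.312053

82.312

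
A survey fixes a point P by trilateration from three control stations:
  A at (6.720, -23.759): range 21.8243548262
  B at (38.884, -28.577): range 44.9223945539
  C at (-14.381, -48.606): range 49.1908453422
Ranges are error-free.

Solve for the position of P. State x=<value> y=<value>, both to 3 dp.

x=2.401 y=-2.366

eq1: (x − 6.720)² + (y + 23.759)² = 21.8243548262²
eq2: (x − 38.884)² + (y + 28.577)² = 44.9223945539²
eq3: (x + 14.381)² + (y + 48.606)² = 49.1908453422²
eq1−eq3, eq1−eq2 (x²,y² cancel):
  -42.202·x − 49.694·y = 16.271114
  64.328·x − 9.636·y = 177.242835
det = -42.202·-9.636 − -49.694·64.328 = 3603.374104
x = (16.271114·-9.636 − -49.694·177.242835) / 3603.374104 = 2.400838
y = (-42.202·177.242835 − 16.271114·64.328) / 3603.374104 = -2.366307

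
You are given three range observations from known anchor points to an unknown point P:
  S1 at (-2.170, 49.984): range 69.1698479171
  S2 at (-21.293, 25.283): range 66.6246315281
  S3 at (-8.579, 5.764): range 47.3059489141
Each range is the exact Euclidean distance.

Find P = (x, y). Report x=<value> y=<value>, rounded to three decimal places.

x=36.957 y=-7.056

eq1: (x + 2.170)² + (y − 49.984)² = 69.1698479171²
eq2: (x + 21.293)² + (y − 25.283)² = 66.6246315281²
eq3: (x + 8.579)² + (y − 5.764)² = 47.3059489141²
eq1−eq3, eq1−eq2 (x²,y² cancel):
  -12.818·x − 88.440·y = 150.328839
  -38.246·x − 49.402·y = -1064.860883
det = -12.818·-49.402 − -88.440·-38.246 = -2749.241404
x = (150.328839·-49.402 − -88.440·-1064.860883) / -2749.241404 = 36.956683
y = (-12.818·-1064.860883 − 150.328839·-38.246) / -2749.241404 = -7.056079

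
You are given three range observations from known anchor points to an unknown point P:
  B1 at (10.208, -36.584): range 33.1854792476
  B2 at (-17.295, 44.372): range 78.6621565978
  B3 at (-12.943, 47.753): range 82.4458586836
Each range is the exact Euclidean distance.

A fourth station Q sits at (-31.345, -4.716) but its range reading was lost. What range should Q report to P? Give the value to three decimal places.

eq1: (x − 10.208)² + (y + 36.584)² = 33.1854792476²
eq2: (x + 17.295)² + (y − 44.372)² = 78.6621565978²
eq3: (x + 12.943)² + (y − 47.753)² = 82.4458586836²
eq2−eq1, eq2−eq3 (x²,y² cancel):
  55.006·x − 161.912·y = 4261.059759
  8.704·x + 6.762·y = -429.705884
det = 55.006·6.762 − -161.912·8.704 = 1781.232620
x = (4261.059759·6.762 − -161.912·-429.705884) / 1781.232620 = -22.883734
y = (55.006·-429.705884 − 4261.059759·8.704) / 1781.232620 = -34.091373
|P − Q| = √((-22.883734 − -31.345)² + (-34.091373 − -4.716)²) = 30.569684

30.570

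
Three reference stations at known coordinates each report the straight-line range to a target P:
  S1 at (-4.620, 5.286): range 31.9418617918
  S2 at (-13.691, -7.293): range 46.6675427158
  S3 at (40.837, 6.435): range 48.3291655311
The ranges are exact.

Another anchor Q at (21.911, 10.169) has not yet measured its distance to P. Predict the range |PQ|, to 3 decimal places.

eq1: (x + 4.620)² + (y − 5.286)² = 31.9418617918²
eq2: (x + 13.691)² + (y + 7.293)² = 46.6675427158²
eq3: (x − 40.837)² + (y − 6.435)² = 48.3291655311²
eq2−eq1, eq2−eq3 (x²,y² cancel):
  18.142·x + 25.158·y = 966.231874
  109.056·x + 27.456·y = 1310.589766
det = 18.142·27.456 − 25.158·109.056 = -2245.524096
x = (966.231874·27.456 − 25.158·1310.589766) / -2245.524096 = 2.869243
y = (18.142·1310.589766 − 966.231874·109.056) / -2245.524096 = 36.337470
|P − Q| = √((2.869243 − 21.911)² + (36.337470 − 10.169)²) = 32.363209

32.363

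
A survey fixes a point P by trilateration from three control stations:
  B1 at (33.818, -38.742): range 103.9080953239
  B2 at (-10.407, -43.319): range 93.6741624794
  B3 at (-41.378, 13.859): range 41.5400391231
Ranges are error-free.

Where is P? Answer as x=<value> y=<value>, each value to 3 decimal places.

x=-20.556 y=49.804

eq1: (x − 33.818)² + (y + 38.742)² = 103.9080953239²
eq2: (x + 10.407)² + (y + 43.319)² = 93.6741624794²
eq3: (x + 41.378)² + (y − 13.859)² = 41.5400391231²
eq2−eq3, eq2−eq1 (x²,y² cancel):
  -61.942·x + 114.356·y = 6968.643221
  88.450·x + 9.154·y = -1362.285280
det = -61.942·9.154 − 114.356·88.450 = -10681.805268
x = (6968.643221·9.154 − 114.356·-1362.285280) / -10681.805268 = -20.556119
y = (-61.942·-1362.285280 − 6968.643221·88.450) / -10681.805268 = 49.803737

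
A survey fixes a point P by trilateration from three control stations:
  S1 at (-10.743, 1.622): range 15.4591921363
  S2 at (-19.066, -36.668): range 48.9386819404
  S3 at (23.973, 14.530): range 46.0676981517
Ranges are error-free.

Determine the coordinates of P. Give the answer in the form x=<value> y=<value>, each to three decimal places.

eq1: (x + 10.743)² + (y − 1.622)² = 15.4591921363²
eq2: (x + 19.066)² + (y + 36.668)² = 48.9386819404²
eq3: (x − 23.973)² + (y − 14.530)² = 46.0676981517²
eq3−eq1, eq3−eq2 (x²,y² cancel):
  -69.432·x − 25.816·y = 1215.463495
  -86.078·x − 102.396·y = 649.467174
det = -69.432·-102.396 − -25.816·-86.078 = 4887.369424
x = (1215.463495·-102.396 − -25.816·649.467174) / 4887.369424 = -22.034748
y = (-69.432·649.467174 − 1215.463495·-86.078) / 4887.369424 = 12.180553

x=-22.035 y=12.181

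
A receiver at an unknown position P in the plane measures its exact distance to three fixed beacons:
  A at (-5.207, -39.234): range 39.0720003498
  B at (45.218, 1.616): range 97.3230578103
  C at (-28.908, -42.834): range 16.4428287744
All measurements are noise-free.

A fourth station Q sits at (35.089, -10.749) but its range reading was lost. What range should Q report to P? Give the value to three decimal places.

eq1: (x + 5.207)² + (y + 39.234)² = 39.0720003498²
eq2: (x − 45.218)² + (y − 1.616)² = 97.3230578103²
eq3: (x + 28.908)² + (y + 42.834)² = 16.4428287744²
eq2−eq1, eq2−eq3 (x²,y² cancel):
  -100.850·x − 81.700·y = 7464.296995
  -148.252·x − 88.900·y = 9824.556003
det = -100.850·-88.900 − -81.700·-148.252 = -3146.623400
x = (7464.296995·-88.900 − -81.700·9824.556003) / -3146.623400 = -44.203009
y = (-100.850·9824.556003 − 7464.296995·-148.252) / -3146.623400 = -36.798330
|P − Q| = √((-44.203009 − 35.089)² + (-36.798330 − -10.749)²) = 83.461310

83.461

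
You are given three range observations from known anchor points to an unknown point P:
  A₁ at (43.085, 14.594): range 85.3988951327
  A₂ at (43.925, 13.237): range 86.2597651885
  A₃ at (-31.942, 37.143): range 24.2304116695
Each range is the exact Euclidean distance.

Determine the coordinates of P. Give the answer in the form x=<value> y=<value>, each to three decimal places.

x=-42.311 y=15.244

eq1: (x − 43.085)² + (y − 14.594)² = 85.3988951327²
eq2: (x − 43.925)² + (y − 13.237)² = 86.2597651885²
eq3: (x + 31.942)² + (y − 37.143)² = 24.2304116695²
eq2−eq3, eq2−eq1 (x²,y² cancel):
  -151.734·x + 47.812·y = 7148.904260
  -1.680·x + 2.714·y = 112.454067
det = -151.734·2.714 − 47.812·-1.680 = -331.481916
x = (7148.904260·2.714 − 47.812·112.454067) / -331.481916 = -42.311425
y = (-151.734·112.454067 − 7148.904260·-1.680) / -331.481916 = 15.243505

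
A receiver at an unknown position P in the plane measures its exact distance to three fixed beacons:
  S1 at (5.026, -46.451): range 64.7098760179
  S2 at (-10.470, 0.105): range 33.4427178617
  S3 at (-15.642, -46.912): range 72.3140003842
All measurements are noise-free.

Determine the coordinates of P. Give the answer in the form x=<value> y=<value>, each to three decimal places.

x=18.482 y=16.844

eq1: (x − 5.026)² + (y + 46.451)² = 64.7098760179²
eq2: (x + 10.470)² + (y − 0.105)² = 33.4427178617²
eq3: (x + 15.642)² + (y + 46.912)² = 72.3140003842²
eq1−eq2, eq1−eq3 (x²,y² cancel):
  -30.992·x + 93.112·y = 995.628524
  -41.336·x − 0.922·y = -779.494766
det = -30.992·-0.922 − 93.112·-41.336 = 3877.452256
x = (995.628524·-0.922 − 93.112·-779.494766) / 3877.452256 = 18.481813
y = (-30.992·-779.494766 − 995.628524·-41.336) / 3877.452256 = 16.844412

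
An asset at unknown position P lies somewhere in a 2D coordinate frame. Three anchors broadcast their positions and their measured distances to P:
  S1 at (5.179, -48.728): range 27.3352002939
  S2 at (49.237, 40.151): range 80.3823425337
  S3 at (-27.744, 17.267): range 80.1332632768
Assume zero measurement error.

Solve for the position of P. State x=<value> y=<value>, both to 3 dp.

x=30.309 y=-37.971

eq1: (x − 5.179)² + (y + 48.728)² = 27.3352002939²
eq2: (x − 49.237)² + (y − 40.151)² = 80.3823425337²
eq3: (x + 27.744)² + (y − 17.267)² = 80.1332632768²
eq2−eq1, eq2−eq3 (x²,y² cancel):
  -88.116·x − 177.758·y = 4078.962871
  -153.962·x − 45.768·y = -2928.525037
det = -88.116·-45.768 − -177.758·-153.962 = -23335.084108
x = (4078.962871·-45.768 − -177.758·-2928.525037) / -23335.084108 = 30.308643
y = (-88.116·-2928.525037 − 4078.962871·-153.962) / -23335.084108 = -37.970945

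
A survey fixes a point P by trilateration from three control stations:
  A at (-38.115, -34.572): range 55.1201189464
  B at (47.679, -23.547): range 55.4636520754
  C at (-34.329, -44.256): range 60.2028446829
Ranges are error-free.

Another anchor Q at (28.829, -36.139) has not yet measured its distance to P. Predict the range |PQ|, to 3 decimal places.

eq1: (x + 38.115)² + (y + 34.572)² = 55.1201189464²
eq2: (x − 47.679)² + (y + 23.547)² = 55.4636520754²
eq3: (x + 34.329)² + (y + 44.256)² = 60.2028446829²
eq3−eq2, eq3−eq1 (x²,y² cancel):
  164.016·x + 41.418·y = 238.840279
  -7.572·x + 19.368·y = 97.057627
det = 164.016·19.368 − 41.418·-7.572 = 3490.278984
x = (238.840279·19.368 − 41.418·97.057627) / 3490.278984 = 0.173604
y = (164.016·97.057627 − 238.840279·-7.572) / 3490.278984 = 5.079108
|P − Q| = √((0.173604 − 28.829)² + (5.079108 − -36.139)²) = 50.200240

50.200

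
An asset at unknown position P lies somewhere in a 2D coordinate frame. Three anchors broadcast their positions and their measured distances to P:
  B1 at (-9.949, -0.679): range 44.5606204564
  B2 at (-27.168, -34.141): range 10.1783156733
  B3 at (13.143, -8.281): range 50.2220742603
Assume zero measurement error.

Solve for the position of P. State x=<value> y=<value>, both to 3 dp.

x=-22.815 y=-43.342

eq1: (x + 9.949)² + (y + 0.679)² = 44.5606204564²
eq2: (x + 27.168)² + (y + 34.141)² = 10.1783156733²
eq3: (x − 13.143)² + (y + 8.281)² = 50.2220742603²
eq3−eq1, eq3−eq2 (x²,y² cancel):
  -46.184·x + 15.204·y = 394.738080
  -80.622·x − 51.720·y = 4081.053328
det = -46.184·-51.720 − 15.204·-80.622 = 3614.413368
x = (394.738080·-51.720 − 15.204·4081.053328) / 3614.413368 = -22.815373
y = (-46.184·4081.053328 − 394.738080·-80.622) / 3614.413368 = -43.341693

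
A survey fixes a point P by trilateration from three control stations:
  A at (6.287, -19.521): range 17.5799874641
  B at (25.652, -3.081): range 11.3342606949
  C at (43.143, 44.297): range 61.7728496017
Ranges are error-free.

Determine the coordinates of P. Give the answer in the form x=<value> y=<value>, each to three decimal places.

eq1: (x − 6.287)² + (y + 19.521)² = 17.5799874641²
eq2: (x − 25.652)² + (y + 3.081)² = 11.3342606949²
eq3: (x − 43.143)² + (y − 44.297)² = 61.7728496017²
eq3−eq2, eq3−eq1 (x²,y² cancel):
  -34.982·x − 94.756·y = 531.394489
  -73.712·x − 127.636·y = 103.882141
det = -34.982·-127.636 − -94.756·-73.712 = -2519.691720
x = (531.394489·-127.636 − -94.756·103.882141) / -2519.691720 = 23.011391
y = (-34.982·103.882141 − 531.394489·-73.712) / -2519.691720 = -14.103370

x=23.011 y=-14.103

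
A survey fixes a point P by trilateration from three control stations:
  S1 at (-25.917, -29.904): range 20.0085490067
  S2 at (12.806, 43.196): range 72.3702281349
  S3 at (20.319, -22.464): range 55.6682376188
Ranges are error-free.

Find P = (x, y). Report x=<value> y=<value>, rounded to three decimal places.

eq1: (x + 25.917)² + (y + 29.904)² = 20.0085490067²
eq2: (x − 12.806)² + (y − 43.196)² = 72.3702281349²
eq3: (x − 20.319)² + (y + 22.464)² = 55.6682376188²
eq3−eq2, eq3−eq1 (x²,y² cancel):
  -15.026·x + 131.320·y = -1026.102246
  -92.472·x − 14.880·y = 3347.057694
det = -15.026·-14.880 − 131.320·-92.472 = 12367.009920
x = (-1026.102246·-14.880 − 131.320·3347.057694) / 12367.009920 = -34.306370
y = (-15.026·3347.057694 − -1026.102246·-92.472) / 12367.009920 = -11.739185

x=-34.306 y=-11.739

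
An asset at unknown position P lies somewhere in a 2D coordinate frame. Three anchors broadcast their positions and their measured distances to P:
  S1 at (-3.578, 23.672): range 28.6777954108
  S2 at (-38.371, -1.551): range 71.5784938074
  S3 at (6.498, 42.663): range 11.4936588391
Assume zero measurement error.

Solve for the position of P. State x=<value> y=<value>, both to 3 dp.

eq1: (x + 3.578)² + (y − 23.672)² = 28.6777954108²
eq2: (x + 38.371)² + (y + 1.551)² = 71.5784938074²
eq3: (x − 6.498)² + (y − 42.663)² = 11.4936588391²
eq2−eq1, eq2−eq3 (x²,y² cancel):
  69.586·x + 50.446·y = 3399.491252
  89.738·x + 88.428·y = 5378.992913
det = 69.586·88.428 − 50.446·89.738 = 1626.427660
x = (3399.491252·88.428 − 50.446·5378.992913) / 1626.427660 = 17.991293
y = (69.586·5378.992913 − 3399.491252·89.738) / 1626.427660 = 42.571248

x=17.991 y=42.571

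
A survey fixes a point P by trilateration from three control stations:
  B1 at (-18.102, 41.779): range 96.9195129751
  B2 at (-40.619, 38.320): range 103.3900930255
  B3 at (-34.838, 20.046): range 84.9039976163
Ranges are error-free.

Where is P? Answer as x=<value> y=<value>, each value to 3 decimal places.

eq1: (x + 18.102)² + (y − 41.779)² = 96.9195129751²
eq2: (x + 40.619)² + (y − 38.320)² = 103.3900930255²
eq3: (x + 34.838)² + (y − 20.046)² = 84.9039976163²
eq1−eq2, eq1−eq3 (x²,y² cancel):
  -45.034·x − 6.918·y = -250.961024
  -33.472·x − 43.466·y = 1727.064299
det = -45.034·-43.466 − -6.918·-33.472 = 1725.888548
x = (-250.961024·-43.466 − -6.918·1727.064299) / 1725.888548 = 13.243093
y = (-45.034·1727.064299 − -250.961024·-33.472) / 1725.888548 = -49.931834

x=13.243 y=-49.932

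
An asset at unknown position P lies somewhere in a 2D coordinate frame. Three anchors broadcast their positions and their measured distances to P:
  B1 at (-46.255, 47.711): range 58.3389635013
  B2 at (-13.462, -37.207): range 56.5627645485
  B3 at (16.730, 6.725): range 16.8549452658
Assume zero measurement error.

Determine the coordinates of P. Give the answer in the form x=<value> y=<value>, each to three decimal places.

x=3.242 y=16.833

eq1: (x + 46.255)² + (y − 47.711)² = 58.3389635013²
eq2: (x + 13.462)² + (y + 37.207)² = 56.5627645485²
eq3: (x − 16.730)² + (y − 6.725)² = 16.8549452658²
eq1−eq3, eq1−eq2 (x²,y² cancel):
  125.970·x − 81.972·y = -971.400539
  65.586·x − 169.836·y = -2646.189924
det = 125.970·-169.836 − -81.972·65.586 = -16018.025328
x = (-971.400539·-169.836 − -81.972·-2646.189924) / -16018.025328 = 3.242266
y = (125.970·-2646.189924 − -971.400539·65.586) / -16018.025328 = 16.832928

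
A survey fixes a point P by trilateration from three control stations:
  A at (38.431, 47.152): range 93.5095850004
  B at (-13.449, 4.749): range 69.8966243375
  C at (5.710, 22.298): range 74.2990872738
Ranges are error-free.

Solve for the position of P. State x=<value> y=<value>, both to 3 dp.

eq1: (x − 38.431)² + (y − 47.152)² = 93.5095850004²
eq2: (x + 13.449)² + (y − 4.749)² = 69.8966243375²
eq3: (x − 5.710)² + (y − 22.298)² = 74.2990872738²
eq3−eq2, eq3−eq1 (x²,y² cancel):
  -38.318·x − 35.098·y = 308.439974
  65.442·x + 49.708·y = -53.240156
det = -38.318·49.708 − -35.098·65.442 = 392.172172
x = (308.439974·49.708 − -35.098·-53.240156) / 392.172172 = 34.330103
y = (-38.318·-53.240156 − 308.439974·65.442) / 392.172172 = -46.267619

x=34.330 y=-46.268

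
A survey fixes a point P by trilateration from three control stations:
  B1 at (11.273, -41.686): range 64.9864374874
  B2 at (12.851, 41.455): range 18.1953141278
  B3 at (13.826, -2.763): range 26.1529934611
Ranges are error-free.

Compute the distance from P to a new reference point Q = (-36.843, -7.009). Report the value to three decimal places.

eq1: (x − 11.273)² + (y + 41.686)² = 64.9864374874²
eq2: (x − 12.851)² + (y − 41.455)² = 18.1953141278²
eq3: (x − 13.826)² + (y + 2.763)² = 26.1529934611²
eq1−eq2, eq1−eq3 (x²,y² cancel):
  3.156·x + 166.282·y = 3911.029702
  5.106·x + 77.846·y = 1873.247310
det = 3.156·77.846 − 166.282·5.106 = -603.353916
x = (3911.029702·77.846 − 166.282·1873.247310) / -603.353916 = 11.650361
y = (3.156·1873.247310 − 3911.029702·5.106) / -603.353916 = 23.299342
|P − Q| = √((11.650361 − -36.843)² + (23.299342 − -7.009)²) = 57.185677

57.186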